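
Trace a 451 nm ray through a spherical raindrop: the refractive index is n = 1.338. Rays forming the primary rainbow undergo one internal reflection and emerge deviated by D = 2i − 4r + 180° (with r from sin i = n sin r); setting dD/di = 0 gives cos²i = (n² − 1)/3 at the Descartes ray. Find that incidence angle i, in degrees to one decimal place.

cos²i = (1.338² − 1)/3 = (1.79024 − 1)/3 = 0.26341.
cos i = 0.51324, so i = 59.120°.

59.1°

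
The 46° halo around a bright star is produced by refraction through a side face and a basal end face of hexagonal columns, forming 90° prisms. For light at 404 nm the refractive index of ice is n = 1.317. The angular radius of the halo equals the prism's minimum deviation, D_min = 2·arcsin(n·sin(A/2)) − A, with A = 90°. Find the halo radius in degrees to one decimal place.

47.3°

n·sin(A/2) = 1.317 × sin 45° = 1.317 × 0.7071 = 0.9313.
D_min = 2·arcsin(0.9313) − 90° = 2 × 68.632° − 90° = 47.264°.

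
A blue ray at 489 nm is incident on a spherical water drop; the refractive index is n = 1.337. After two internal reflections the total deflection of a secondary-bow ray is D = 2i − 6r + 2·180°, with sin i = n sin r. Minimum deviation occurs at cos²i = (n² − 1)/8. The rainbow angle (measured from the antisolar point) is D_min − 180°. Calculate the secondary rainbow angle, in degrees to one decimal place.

cos²i = (1.78757 − 1)/8 = 0.09845; i = arccos(0.31376) = 71.714°.
sin r = sin 71.714°/1.337 = 0.71017; r = 45.249°.
D_min = 2·71.714° − 6·45.249° + 360° = 231.934°.
Rainbow angle = D_min − 180° = 51.934°.

51.9°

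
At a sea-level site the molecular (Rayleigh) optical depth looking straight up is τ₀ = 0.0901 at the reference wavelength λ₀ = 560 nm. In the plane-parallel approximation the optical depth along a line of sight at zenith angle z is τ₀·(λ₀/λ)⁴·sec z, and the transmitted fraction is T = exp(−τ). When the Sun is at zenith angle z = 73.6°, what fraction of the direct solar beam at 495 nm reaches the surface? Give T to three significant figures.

sec 73.6° = 3.5418.
τ = 0.0901 × (560/495)⁴ × 3.5418 = 0.0901 × 1.6381 × 3.5418 = 0.5227.
T = exp(−0.5227) = 0.5929.

0.593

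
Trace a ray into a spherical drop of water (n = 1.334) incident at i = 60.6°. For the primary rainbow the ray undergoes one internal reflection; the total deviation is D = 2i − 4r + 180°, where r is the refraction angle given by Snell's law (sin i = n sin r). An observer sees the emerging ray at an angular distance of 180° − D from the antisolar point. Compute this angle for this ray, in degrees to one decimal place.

41.9°

sin r = sin 60.6° / 1.334 = 0.8712/1.334 = 0.6531; r = 40.77°.
D = 2·60.6° − 4·40.77° + 180° = 121.20° − 163.10° + 180° = 138.10°.
Angle from antisolar point = 180° − D = 41.90°.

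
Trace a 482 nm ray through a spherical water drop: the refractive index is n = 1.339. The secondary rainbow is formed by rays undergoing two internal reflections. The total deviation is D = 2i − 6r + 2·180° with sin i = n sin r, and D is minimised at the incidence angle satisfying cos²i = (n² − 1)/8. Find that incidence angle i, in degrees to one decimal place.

cos²i = (1.339² − 1)/8 = (1.79292 − 1)/8 = 0.09912.
cos i = 0.31483, so i = 71.650°.

71.6°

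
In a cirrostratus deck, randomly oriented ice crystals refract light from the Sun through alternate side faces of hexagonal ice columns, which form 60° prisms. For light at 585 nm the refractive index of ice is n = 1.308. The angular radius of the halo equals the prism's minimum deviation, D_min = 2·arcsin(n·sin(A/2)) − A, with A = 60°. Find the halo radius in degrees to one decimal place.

n·sin(A/2) = 1.308 × sin 30° = 1.308 × 0.5000 = 0.6540.
D_min = 2·arcsin(0.6540) − 60° = 2 × 40.844° − 60° = 21.688°.

21.7°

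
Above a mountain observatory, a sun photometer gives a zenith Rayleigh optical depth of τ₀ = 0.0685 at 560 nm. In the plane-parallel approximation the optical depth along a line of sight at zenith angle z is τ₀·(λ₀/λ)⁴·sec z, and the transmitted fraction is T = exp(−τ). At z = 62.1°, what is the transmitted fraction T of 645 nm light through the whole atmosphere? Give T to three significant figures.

sec 62.1° = 2.1371.
τ = 0.0685 × (560/645)⁴ × 2.1371 = 0.0685 × 0.5682 × 2.1371 = 0.0832.
T = exp(−0.0832) = 0.9202.

0.920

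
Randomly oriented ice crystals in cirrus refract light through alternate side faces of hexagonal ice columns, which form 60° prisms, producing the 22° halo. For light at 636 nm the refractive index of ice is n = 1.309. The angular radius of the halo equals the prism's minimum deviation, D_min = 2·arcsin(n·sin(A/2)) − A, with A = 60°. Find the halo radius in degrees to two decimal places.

21.76°

n·sin(A/2) = 1.309 × sin 30° = 1.309 × 0.5000 = 0.6545.
D_min = 2·arcsin(0.6545) − 60° = 2 × 40.882° − 60° = 21.763°.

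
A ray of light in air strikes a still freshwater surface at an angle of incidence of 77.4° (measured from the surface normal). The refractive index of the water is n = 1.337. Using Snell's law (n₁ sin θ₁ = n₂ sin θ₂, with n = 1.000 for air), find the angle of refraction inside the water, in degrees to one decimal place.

Snell: sin θ_r = sin θ_i / n = sin 77.4° / 1.337 = 0.9759 / 1.337 = 0.7299.
θ_r = arcsin(0.7299) = 46.88°.

46.9°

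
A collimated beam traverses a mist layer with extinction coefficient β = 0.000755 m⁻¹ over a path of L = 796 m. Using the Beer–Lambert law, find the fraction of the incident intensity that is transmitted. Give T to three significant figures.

τ = β·L = 0.000755 × 796 = 0.6010.
T = exp(−0.6010) = 0.5483.

0.548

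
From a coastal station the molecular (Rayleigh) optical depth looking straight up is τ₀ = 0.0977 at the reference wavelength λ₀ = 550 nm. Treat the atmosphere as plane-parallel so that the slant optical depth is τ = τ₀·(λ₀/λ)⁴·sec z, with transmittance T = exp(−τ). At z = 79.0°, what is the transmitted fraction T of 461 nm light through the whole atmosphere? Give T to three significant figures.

sec 79.0° = 5.2408.
τ = 0.0977 × (550/461)⁴ × 5.2408 = 0.0977 × 2.0260 × 5.2408 = 1.0374.
T = exp(−1.0374) = 0.3544.

0.354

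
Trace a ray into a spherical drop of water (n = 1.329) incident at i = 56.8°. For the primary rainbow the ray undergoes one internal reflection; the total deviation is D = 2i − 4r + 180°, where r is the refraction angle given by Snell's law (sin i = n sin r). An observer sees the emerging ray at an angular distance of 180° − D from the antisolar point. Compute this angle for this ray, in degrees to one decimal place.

42.5°

sin r = sin 56.8° / 1.329 = 0.8368/1.329 = 0.6296; r = 39.02°.
D = 2·56.8° − 4·39.02° + 180° = 113.60° − 156.09° + 180° = 137.51°.
Angle from antisolar point = 180° − D = 42.49°.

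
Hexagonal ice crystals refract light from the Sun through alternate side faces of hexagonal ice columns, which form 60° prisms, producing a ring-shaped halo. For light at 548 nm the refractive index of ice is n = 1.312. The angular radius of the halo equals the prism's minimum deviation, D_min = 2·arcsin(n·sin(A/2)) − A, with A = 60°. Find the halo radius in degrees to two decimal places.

21.99°

n·sin(A/2) = 1.312 × sin 30° = 1.312 × 0.5000 = 0.6560.
D_min = 2·arcsin(0.6560) − 60° = 2 × 40.996° − 60° = 21.991°.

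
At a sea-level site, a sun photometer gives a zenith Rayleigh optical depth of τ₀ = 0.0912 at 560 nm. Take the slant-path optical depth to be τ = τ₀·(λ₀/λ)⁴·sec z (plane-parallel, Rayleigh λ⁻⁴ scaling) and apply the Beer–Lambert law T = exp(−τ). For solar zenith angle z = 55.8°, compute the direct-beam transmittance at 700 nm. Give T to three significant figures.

0.936

sec 55.8° = 1.7791.
τ = 0.0912 × (560/700)⁴ × 1.7791 = 0.0912 × 0.4096 × 1.7791 = 0.0665.
T = exp(−0.0665) = 0.9357.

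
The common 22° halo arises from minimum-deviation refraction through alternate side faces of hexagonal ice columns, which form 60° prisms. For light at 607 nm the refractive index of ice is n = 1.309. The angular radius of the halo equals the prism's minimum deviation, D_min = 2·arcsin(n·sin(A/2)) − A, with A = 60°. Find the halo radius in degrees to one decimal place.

21.8°

n·sin(A/2) = 1.309 × sin 30° = 1.309 × 0.5000 = 0.6545.
D_min = 2·arcsin(0.6545) − 60° = 2 × 40.882° − 60° = 21.763°.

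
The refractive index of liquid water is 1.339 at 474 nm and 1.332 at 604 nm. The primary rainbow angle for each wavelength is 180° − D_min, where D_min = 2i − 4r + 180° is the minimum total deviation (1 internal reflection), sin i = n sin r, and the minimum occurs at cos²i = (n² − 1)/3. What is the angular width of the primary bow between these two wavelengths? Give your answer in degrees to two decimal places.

1.01°

At 474 nm (n = 1.339): cos²i = 0.26431 → i = 59.062°, r = 39.834°, D_min = 138.786°, rainbow angle = 41.214°.
At 604 nm (n = 1.332): cos²i = 0.25807 → i = 59.469°, r = 40.290°, D_min = 137.776°, rainbow angle = 42.224°.
Angular width = |41.214° − 42.224°| = 1.010°.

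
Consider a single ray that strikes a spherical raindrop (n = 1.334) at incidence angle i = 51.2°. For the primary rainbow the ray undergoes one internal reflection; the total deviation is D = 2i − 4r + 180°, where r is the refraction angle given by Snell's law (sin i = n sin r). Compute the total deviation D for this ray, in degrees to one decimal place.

sin r = sin 51.2° / 1.334 = 0.7793/1.334 = 0.5842; r = 35.75°.
D = 2·51.2° − 4·35.75° + 180° = 102.40° − 142.99° + 180° = 139.41°.

139.4°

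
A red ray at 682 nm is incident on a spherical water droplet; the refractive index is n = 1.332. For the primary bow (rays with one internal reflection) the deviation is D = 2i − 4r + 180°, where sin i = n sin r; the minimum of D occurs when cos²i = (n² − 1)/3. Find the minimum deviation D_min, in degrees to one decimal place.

137.8°

cos²i = (1.77422 − 1)/3 = 0.25807; i = arccos(0.50801) = 59.469°.
sin r = sin 59.469°/1.332 = 0.64666; r = 40.290°.
D_min = 2·59.469° − 4·40.290° + 180° = 137.776°.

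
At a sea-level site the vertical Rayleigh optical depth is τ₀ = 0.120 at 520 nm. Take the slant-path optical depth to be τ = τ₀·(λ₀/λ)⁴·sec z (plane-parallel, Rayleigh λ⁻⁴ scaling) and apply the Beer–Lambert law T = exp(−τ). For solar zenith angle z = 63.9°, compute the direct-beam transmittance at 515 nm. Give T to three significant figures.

0.753

sec 63.9° = 2.2730.
τ = 0.120 × (520/515)⁴ × 2.2730 = 0.120 × 1.0394 × 2.2730 = 0.2835.
T = exp(−0.2835) = 0.7531.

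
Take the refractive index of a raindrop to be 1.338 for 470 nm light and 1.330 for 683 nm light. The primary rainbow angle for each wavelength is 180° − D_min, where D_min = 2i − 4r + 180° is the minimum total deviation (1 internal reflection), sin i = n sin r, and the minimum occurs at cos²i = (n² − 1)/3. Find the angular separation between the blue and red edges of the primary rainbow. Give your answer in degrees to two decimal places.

1.16°

At 470 nm (n = 1.338): cos²i = 0.26341 → i = 59.120°, r = 39.899°, D_min = 138.643°, rainbow angle = 41.357°.
At 683 nm (n = 1.330): cos²i = 0.25630 → i = 59.585°, r = 40.422°, D_min = 137.484°, rainbow angle = 42.516°.
Angular width = |41.357° − 42.516°| = 1.160°.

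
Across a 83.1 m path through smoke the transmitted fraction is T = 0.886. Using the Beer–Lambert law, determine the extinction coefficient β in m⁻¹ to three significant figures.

0.00146 m⁻¹

Beer–Lambert: T = exp(−βL) ⇒ β = −ln(T)/L = −ln(0.886)/83.1 = 0.1210/83.1 = 0.001457 m⁻¹.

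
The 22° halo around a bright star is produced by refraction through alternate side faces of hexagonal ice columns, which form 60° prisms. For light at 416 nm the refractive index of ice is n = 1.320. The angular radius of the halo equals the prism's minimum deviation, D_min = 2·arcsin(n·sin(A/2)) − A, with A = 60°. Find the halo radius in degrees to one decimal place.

n·sin(A/2) = 1.320 × sin 30° = 1.320 × 0.5000 = 0.6600.
D_min = 2·arcsin(0.6600) − 60° = 2 × 41.300° − 60° = 22.600°.

22.6°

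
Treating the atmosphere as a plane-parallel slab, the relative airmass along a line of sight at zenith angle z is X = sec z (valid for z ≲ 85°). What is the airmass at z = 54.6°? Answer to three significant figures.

1.73

X = sec z = 1/cos 54.6° = 1/0.5793 = 1.7263.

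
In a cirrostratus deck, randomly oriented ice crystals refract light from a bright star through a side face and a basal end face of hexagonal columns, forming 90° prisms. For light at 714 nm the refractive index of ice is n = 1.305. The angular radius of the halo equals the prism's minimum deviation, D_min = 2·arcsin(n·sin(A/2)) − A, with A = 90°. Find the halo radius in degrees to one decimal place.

n·sin(A/2) = 1.305 × sin 45° = 1.305 × 0.7071 = 0.9228.
D_min = 2·arcsin(0.9228) − 90° = 2 × 67.335° − 90° = 44.670°.

44.7°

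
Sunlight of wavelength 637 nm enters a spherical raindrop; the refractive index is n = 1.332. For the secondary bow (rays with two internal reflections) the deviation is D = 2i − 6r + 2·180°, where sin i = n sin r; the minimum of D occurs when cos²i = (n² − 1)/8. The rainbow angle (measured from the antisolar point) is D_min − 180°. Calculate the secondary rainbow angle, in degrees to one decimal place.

cos²i = (1.77422 − 1)/8 = 0.09678; i = arccos(0.31109) = 71.875°.
sin r = sin 71.875°/1.332 = 0.71350; r = 45.520°.
D_min = 2·71.875° − 6·45.520° + 360° = 230.628°.
Rainbow angle = D_min − 180° = 50.628°.

50.6°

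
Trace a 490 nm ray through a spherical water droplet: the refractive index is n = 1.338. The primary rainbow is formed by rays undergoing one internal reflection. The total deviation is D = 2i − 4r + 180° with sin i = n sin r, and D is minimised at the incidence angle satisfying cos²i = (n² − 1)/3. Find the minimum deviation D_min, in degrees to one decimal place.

138.6°

cos²i = (1.79024 − 1)/3 = 0.26341; i = arccos(0.51324) = 59.120°.
sin r = sin 59.120°/1.338 = 0.64144; r = 39.899°.
D_min = 2·59.120° − 4·39.899° + 180° = 138.643°.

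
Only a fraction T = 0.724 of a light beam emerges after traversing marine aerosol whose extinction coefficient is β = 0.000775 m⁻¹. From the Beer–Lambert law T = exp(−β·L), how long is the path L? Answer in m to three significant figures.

Beer–Lambert: T = exp(−βL) ⇒ L = −ln(T)/β = −ln(0.724)/0.000775 = 0.3230/0.000775 = 416.7 m.

417 m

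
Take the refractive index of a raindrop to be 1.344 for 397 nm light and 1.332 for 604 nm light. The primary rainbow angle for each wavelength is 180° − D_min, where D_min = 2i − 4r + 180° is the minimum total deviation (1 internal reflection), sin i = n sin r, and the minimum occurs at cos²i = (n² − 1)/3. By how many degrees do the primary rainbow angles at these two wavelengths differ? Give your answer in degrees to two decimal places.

1.72°

At 397 nm (n = 1.344): cos²i = 0.26878 → i = 58.772°, r = 39.512°, D_min = 139.495°, rainbow angle = 40.505°.
At 604 nm (n = 1.332): cos²i = 0.25807 → i = 59.469°, r = 40.290°, D_min = 137.776°, rainbow angle = 42.224°.
Angular width = |40.505° − 42.224°| = 1.719°.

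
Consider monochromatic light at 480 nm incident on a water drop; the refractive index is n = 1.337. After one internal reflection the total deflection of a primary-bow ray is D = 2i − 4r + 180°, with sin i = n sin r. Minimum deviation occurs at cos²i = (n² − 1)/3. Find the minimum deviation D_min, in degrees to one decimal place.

cos²i = (1.78757 − 1)/3 = 0.26252; i = arccos(0.51237) = 59.178°.
sin r = sin 59.178°/1.337 = 0.64231; r = 39.964°.
D_min = 2·59.178° − 4·39.964° + 180° = 138.500°.

138.5°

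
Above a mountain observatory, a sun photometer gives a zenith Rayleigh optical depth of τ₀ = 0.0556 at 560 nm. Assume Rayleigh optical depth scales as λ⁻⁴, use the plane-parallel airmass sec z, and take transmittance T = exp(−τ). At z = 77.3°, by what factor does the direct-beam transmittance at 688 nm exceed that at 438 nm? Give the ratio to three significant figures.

1.76

Airmass: sec 77.3° = 4.5486.
τ(688 nm) = 0.0556 × (560/688)⁴ × 4.5486 = 0.0556 × 0.4389 × 4.5486 = 0.1110.
τ(438 nm) = 0.0556 × (560/438)⁴ × 4.5486 = 0.0556 × 2.6721 × 4.5486 = 0.6758.
T(688)/T(438) = exp(τ_B − τ_A) = exp(0.5648) = 1.7591.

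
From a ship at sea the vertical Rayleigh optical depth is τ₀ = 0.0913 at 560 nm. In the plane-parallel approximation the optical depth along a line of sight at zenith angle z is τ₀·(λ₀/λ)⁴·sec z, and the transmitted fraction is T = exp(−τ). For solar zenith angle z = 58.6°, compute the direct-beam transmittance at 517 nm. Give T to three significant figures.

0.786

sec 58.6° = 1.9194.
τ = 0.0913 × (560/517)⁴ × 1.9194 = 0.0913 × 1.3765 × 1.9194 = 0.2412.
T = exp(−0.2412) = 0.7857.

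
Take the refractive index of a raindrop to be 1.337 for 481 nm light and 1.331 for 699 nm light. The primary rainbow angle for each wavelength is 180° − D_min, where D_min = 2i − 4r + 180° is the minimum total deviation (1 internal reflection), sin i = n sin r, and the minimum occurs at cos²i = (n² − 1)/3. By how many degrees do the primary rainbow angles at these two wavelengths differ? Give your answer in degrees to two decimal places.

At 481 nm (n = 1.337): cos²i = 0.26252 → i = 59.178°, r = 39.964°, D_min = 138.500°, rainbow angle = 41.500°.
At 699 nm (n = 1.331): cos²i = 0.25719 → i = 59.527°, r = 40.356°, D_min = 137.630°, rainbow angle = 42.370°.
Angular width = |41.500° − 42.370°| = 0.870°.

0.87°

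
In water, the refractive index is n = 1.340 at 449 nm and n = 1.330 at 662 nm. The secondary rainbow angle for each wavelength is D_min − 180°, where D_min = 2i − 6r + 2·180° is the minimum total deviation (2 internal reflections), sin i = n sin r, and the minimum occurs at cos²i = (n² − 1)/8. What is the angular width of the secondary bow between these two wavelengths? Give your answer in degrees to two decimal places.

2.61°

At 449 nm (n = 1.340): cos²i = 0.09945 → i = 71.618°, r = 45.088°, D_min = 232.709°, rainbow angle = 52.709°.
At 662 nm (n = 1.330): cos²i = 0.09611 → i = 71.940°, r = 45.630°, D_min = 230.101°, rainbow angle = 50.101°.
Angular width = |52.709° − 50.101°| = 2.608°.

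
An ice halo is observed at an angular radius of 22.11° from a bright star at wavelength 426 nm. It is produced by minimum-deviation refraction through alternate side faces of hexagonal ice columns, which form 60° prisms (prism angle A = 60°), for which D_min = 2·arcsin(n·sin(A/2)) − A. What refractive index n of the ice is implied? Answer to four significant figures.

Rearranging: n = sin((D_min + A)/2) / sin(A/2).
(D_min + A)/2 = (22.11° + 60°)/2 = 41.055°.
n = sin 41.055° / sin 30° = 0.6568 / 0.5000 = 1.3136.

1.314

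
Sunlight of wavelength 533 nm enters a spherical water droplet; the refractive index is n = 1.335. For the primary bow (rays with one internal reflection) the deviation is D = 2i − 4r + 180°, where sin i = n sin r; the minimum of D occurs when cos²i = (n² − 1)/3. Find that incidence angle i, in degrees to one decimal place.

cos²i = (1.335² − 1)/3 = (1.78222 − 1)/3 = 0.26074.
cos i = 0.51063, so i = 59.294°.

59.3°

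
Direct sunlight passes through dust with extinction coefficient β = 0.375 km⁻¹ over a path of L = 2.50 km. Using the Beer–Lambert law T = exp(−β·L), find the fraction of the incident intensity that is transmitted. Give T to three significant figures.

0.392

τ = β·L = 0.375 × 2.50 = 0.9375.
T = exp(−0.9375) = 0.3916.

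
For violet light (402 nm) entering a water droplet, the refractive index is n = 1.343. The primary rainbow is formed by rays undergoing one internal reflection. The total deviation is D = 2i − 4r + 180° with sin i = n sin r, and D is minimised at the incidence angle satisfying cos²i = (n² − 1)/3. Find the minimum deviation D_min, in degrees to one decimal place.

cos²i = (1.80365 − 1)/3 = 0.26788; i = arccos(0.51757) = 58.830°.
sin r = sin 58.830°/1.343 = 0.63711; r = 39.577°.
D_min = 2·58.830° − 4·39.577° + 180° = 139.354°.

139.4°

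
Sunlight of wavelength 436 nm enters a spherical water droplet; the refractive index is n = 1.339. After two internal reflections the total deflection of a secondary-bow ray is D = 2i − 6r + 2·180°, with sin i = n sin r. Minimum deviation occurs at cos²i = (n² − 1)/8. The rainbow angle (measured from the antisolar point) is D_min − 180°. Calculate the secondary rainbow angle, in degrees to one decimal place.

cos²i = (1.79292 − 1)/8 = 0.09912; i = arccos(0.31483) = 71.650°.
sin r = sin 71.650°/1.339 = 0.70885; r = 45.141°.
D_min = 2·71.650° − 6·45.141° + 360° = 232.451°.
Rainbow angle = D_min − 180° = 52.451°.

52.5°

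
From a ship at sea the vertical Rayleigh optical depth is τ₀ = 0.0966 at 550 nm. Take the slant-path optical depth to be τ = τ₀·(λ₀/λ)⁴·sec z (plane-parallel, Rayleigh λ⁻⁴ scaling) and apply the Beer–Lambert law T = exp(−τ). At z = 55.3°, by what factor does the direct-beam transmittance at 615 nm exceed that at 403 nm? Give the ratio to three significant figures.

Airmass: sec 55.3° = 1.7566.
τ(615 nm) = 0.0966 × (550/615)⁴ × 1.7566 = 0.0966 × 0.6397 × 1.7566 = 0.1085.
τ(403 nm) = 0.0966 × (550/403)⁴ × 1.7566 = 0.0966 × 3.4692 × 1.7566 = 0.5887.
T(615)/T(403) = exp(τ_B − τ_A) = exp(0.4801) = 1.6163.

1.62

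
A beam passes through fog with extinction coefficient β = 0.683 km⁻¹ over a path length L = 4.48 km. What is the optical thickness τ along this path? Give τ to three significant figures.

3.06

τ = β·L = 0.683 × 4.48 = 3.0598.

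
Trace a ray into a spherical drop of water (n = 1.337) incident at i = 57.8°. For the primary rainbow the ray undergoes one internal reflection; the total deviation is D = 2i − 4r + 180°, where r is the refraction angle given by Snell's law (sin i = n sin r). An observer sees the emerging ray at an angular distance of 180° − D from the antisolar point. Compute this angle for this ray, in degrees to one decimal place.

41.5°

sin r = sin 57.8° / 1.337 = 0.8462/1.337 = 0.6329; r = 39.26°.
D = 2·57.8° − 4·39.26° + 180° = 115.60° − 157.06° + 180° = 138.54°.
Angle from antisolar point = 180° − D = 41.46°.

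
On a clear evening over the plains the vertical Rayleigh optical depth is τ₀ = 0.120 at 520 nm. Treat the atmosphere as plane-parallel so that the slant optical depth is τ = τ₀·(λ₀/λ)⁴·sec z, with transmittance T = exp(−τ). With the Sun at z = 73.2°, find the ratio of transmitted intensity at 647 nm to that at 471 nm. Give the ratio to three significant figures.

Airmass: sec 73.2° = 3.4598.
τ(647 nm) = 0.120 × (520/647)⁴ × 3.4598 = 0.120 × 0.4172 × 3.4598 = 0.1732.
τ(471 nm) = 0.120 × (520/471)⁴ × 3.4598 = 0.120 × 1.4857 × 3.4598 = 0.6168.
T(647)/T(471) = exp(τ_B − τ_A) = exp(0.4436) = 1.5583.

1.56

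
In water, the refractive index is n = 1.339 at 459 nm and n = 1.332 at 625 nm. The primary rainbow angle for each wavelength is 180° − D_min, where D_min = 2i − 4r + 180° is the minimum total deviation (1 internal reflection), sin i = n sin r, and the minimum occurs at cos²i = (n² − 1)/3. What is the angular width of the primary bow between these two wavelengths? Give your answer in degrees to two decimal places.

1.01°

At 459 nm (n = 1.339): cos²i = 0.26431 → i = 59.062°, r = 39.834°, D_min = 138.786°, rainbow angle = 41.214°.
At 625 nm (n = 1.332): cos²i = 0.25807 → i = 59.469°, r = 40.290°, D_min = 137.776°, rainbow angle = 42.224°.
Angular width = |41.214° − 42.224°| = 1.010°.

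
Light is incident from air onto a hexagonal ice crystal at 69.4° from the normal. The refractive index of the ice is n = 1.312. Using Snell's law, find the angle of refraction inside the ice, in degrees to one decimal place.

Snell: sin θ_r = sin θ_i / n = sin 69.4° / 1.312 = 0.9361 / 1.312 = 0.7135.
θ_r = arcsin(0.7135) = 45.52°.

45.5°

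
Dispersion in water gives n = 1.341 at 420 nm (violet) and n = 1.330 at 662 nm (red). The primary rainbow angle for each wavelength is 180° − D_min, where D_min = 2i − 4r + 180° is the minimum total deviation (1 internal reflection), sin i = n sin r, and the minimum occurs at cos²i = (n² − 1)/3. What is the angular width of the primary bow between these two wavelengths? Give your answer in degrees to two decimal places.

At 420 nm (n = 1.341): cos²i = 0.26609 → i = 58.946°, r = 39.705°, D_min = 139.071°, rainbow angle = 40.929°.
At 662 nm (n = 1.330): cos²i = 0.25630 → i = 59.585°, r = 40.422°, D_min = 137.484°, rainbow angle = 42.516°.
Angular width = |40.929° − 42.516°| = 1.588°.

1.59°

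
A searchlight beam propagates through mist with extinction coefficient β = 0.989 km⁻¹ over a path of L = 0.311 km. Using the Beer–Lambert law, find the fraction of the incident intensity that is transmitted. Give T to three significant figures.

0.735

τ = β·L = 0.989 × 0.311 = 0.3076.
T = exp(−0.3076) = 0.7352.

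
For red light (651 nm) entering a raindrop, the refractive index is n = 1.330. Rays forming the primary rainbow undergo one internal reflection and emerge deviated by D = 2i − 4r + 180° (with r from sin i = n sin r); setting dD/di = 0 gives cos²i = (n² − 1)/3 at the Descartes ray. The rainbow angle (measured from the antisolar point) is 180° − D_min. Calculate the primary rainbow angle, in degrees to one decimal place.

cos²i = (1.76890 − 1)/3 = 0.25630; i = arccos(0.50626) = 59.585°.
sin r = sin 59.585°/1.330 = 0.64841; r = 40.422°.
D_min = 2·59.585° − 4·40.422° + 180° = 137.484°.
Rainbow angle = 180° − D_min = 42.516°.

42.5°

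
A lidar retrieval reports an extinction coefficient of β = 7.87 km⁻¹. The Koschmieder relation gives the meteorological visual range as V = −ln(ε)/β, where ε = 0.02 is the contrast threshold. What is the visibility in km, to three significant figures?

0.497 km

V = −ln(0.02) / 7.87 = 3.912 / 7.87 = 0.4971 km.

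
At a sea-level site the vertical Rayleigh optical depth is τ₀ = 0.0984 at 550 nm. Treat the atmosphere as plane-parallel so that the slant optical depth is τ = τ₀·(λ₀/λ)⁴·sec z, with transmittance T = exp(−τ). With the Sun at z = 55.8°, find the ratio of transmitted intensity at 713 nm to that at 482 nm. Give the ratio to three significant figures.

1.26

Airmass: sec 55.8° = 1.7791.
τ(713 nm) = 0.0984 × (550/713)⁴ × 1.7791 = 0.0984 × 0.3541 × 1.7791 = 0.0620.
τ(482 nm) = 0.0984 × (550/482)⁴ × 1.7791 = 0.0984 × 1.6954 × 1.7791 = 0.2968.
T(713)/T(482) = exp(τ_B − τ_A) = exp(0.2348) = 1.2647.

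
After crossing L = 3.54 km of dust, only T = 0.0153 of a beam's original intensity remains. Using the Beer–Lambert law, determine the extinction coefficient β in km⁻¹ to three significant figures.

Beer–Lambert: T = exp(−βL) ⇒ β = −ln(T)/L = −ln(0.0153)/3.54 = 4.1799/3.54 = 1.181 km⁻¹.

1.18 km⁻¹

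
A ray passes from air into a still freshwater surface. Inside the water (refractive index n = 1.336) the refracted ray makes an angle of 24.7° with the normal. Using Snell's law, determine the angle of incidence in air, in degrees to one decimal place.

Snell: sin θ_i = n · sin θ_r = 1.336 × sin 24.7° = 1.336 × 0.4179 = 0.5583.
θ_i = arcsin(0.5583) = 33.94°.

33.9°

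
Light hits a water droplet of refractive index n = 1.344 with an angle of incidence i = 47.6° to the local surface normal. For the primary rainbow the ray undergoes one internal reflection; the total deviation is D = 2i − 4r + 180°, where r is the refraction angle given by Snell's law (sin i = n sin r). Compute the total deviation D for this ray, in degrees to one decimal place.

sin r = sin 47.6° / 1.344 = 0.7385/1.344 = 0.5494; r = 33.33°.
D = 2·47.6° − 4·33.33° + 180° = 95.20° − 133.32° + 180° = 141.88°.

141.9°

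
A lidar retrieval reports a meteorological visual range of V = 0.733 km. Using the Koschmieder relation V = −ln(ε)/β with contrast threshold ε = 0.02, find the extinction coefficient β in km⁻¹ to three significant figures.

5.34 km⁻¹

β = −ln(0.02) / V = 3.912 / 0.733 = 5.3370 km⁻¹.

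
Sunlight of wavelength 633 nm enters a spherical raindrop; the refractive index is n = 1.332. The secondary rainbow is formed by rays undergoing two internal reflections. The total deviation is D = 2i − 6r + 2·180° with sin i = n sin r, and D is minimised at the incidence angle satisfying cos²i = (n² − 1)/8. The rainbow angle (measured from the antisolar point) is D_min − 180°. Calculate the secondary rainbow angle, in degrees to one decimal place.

50.6°

cos²i = (1.77422 − 1)/8 = 0.09678; i = arccos(0.31109) = 71.875°.
sin r = sin 71.875°/1.332 = 0.71350; r = 45.520°.
D_min = 2·71.875° − 6·45.520° + 360° = 230.628°.
Rainbow angle = D_min − 180° = 50.628°.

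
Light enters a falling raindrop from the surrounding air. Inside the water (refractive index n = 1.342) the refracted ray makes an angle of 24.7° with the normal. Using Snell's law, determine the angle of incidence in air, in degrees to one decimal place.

34.1°

Snell: sin θ_i = n · sin θ_r = 1.342 × sin 24.7° = 1.342 × 0.4179 = 0.5608.
θ_i = arcsin(0.5608) = 34.11°.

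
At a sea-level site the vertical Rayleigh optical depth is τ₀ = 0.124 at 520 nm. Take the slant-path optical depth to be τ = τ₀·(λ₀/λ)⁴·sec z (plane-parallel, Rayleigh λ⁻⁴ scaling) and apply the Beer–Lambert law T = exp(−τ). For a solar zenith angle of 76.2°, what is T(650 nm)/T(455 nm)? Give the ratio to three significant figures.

Airmass: sec 76.2° = 4.1923.
τ(650 nm) = 0.124 × (520/650)⁴ × 4.1923 = 0.124 × 0.4096 × 4.1923 = 0.2129.
τ(455 nm) = 0.124 × (520/455)⁴ × 4.1923 = 0.124 × 1.7060 × 4.1923 = 0.8868.
T(650)/T(455) = exp(τ_B − τ_A) = exp(0.6739) = 1.9619.

1.96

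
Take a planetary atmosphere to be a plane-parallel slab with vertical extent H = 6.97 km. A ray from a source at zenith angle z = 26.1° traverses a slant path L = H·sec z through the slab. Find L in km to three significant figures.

7.76 km

sec z = 1/cos 26.1° = 1.1136.
L = 6.97 × 1.1136 = 7.761 km.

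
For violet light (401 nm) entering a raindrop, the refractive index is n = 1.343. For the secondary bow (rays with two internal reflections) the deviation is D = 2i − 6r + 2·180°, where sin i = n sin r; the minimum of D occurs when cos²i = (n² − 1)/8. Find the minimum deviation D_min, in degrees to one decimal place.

233.5°

cos²i = (1.80365 − 1)/8 = 0.10046; i = arccos(0.31695) = 71.522°.
sin r = sin 71.522°/1.343 = 0.70621; r = 44.928°.
D_min = 2·71.522° − 6·44.928° + 360° = 233.478°.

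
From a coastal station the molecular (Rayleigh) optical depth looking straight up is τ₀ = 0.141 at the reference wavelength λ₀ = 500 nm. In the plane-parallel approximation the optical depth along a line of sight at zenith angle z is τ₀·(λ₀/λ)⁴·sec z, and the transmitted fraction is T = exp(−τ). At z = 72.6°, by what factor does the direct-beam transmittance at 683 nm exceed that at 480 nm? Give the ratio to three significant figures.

Airmass: sec 72.6° = 3.3440.
τ(683 nm) = 0.141 × (500/683)⁴ × 3.3440 = 0.141 × 0.2872 × 3.3440 = 0.1354.
τ(480 nm) = 0.141 × (500/480)⁴ × 3.3440 = 0.141 × 1.1774 × 3.3440 = 0.5551.
T(683)/T(480) = exp(τ_B − τ_A) = exp(0.4197) = 1.5215.

1.52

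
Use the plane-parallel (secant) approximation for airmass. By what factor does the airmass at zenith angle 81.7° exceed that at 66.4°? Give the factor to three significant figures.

X(81.7°)/X(66.4°) = sec 81.7° / sec 66.4° = cos 66.4° / cos 81.7° = 0.4003/0.1444 = 2.7733.

2.77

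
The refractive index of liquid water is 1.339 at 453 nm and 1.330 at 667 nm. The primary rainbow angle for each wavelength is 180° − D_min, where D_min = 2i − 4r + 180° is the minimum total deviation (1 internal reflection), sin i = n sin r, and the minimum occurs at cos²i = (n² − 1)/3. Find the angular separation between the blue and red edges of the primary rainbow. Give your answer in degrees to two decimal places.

At 453 nm (n = 1.339): cos²i = 0.26431 → i = 59.062°, r = 39.834°, D_min = 138.786°, rainbow angle = 41.214°.
At 667 nm (n = 1.330): cos²i = 0.25630 → i = 59.585°, r = 40.422°, D_min = 137.484°, rainbow angle = 42.516°.
Angular width = |41.214° − 42.516°| = 1.303°.

1.30°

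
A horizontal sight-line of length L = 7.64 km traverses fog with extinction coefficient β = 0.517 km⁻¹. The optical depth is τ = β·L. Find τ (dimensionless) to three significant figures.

3.95

τ = β·L = 0.517 × 7.64 = 3.9499.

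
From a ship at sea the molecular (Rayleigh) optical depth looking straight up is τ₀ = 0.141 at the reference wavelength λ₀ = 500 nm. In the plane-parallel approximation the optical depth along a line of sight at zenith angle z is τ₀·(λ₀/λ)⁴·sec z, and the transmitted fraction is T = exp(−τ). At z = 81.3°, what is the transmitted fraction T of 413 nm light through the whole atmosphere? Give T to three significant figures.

0.135

sec 81.3° = 6.6111.
τ = 0.141 × (500/413)⁴ × 6.6111 = 0.141 × 2.1482 × 6.6111 = 2.0025.
T = exp(−2.0025) = 0.1350.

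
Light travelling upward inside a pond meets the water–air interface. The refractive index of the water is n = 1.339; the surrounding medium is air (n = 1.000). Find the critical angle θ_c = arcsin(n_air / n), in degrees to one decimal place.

48.3°

sin θ_c = n_air / n = 1.000 / 1.339 = 0.7468.
θ_c = arcsin(0.7468) = 48.32°.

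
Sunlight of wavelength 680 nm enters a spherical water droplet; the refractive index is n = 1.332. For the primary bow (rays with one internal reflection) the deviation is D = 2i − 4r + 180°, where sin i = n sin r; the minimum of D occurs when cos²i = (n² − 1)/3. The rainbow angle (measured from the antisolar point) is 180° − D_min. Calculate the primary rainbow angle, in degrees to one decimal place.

42.2°

cos²i = (1.77422 − 1)/3 = 0.25807; i = arccos(0.50801) = 59.469°.
sin r = sin 59.469°/1.332 = 0.64666; r = 40.290°.
D_min = 2·59.469° − 4·40.290° + 180° = 137.776°.
Rainbow angle = 180° − D_min = 42.224°.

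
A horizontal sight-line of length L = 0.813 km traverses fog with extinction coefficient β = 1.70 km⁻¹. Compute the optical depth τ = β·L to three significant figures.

1.38

τ = β·L = 1.70 × 0.813 = 1.3821.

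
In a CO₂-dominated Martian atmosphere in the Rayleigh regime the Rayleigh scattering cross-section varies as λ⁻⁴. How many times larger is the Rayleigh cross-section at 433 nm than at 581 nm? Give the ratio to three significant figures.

3.24

Rayleigh scattering ∝ λ⁻⁴, so the ratio of coefficients is the inverse fourth power of the wavelength ratio.
σ(433)/σ(581) = (581/433)⁴ = (1.3418)⁴ = 3.242.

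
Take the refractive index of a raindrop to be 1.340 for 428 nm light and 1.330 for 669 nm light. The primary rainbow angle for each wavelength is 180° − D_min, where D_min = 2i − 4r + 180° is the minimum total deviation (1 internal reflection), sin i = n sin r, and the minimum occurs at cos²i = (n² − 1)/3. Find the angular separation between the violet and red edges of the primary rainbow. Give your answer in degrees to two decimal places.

1.45°

At 428 nm (n = 1.340): cos²i = 0.26520 → i = 59.004°, r = 39.770°, D_min = 138.929°, rainbow angle = 41.071°.
At 669 nm (n = 1.330): cos²i = 0.25630 → i = 59.585°, r = 40.422°, D_min = 137.484°, rainbow angle = 42.516°.
Angular width = |41.071° − 42.516°| = 1.445°.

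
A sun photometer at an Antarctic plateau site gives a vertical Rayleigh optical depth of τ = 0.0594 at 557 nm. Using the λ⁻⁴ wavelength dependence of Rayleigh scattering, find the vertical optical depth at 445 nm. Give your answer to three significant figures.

0.146

τ(445 nm) = τ(557 nm) × (557/445)⁴ = 0.0594 × (1.2517)⁴ = 0.0594 × 2.4546 = 0.1458.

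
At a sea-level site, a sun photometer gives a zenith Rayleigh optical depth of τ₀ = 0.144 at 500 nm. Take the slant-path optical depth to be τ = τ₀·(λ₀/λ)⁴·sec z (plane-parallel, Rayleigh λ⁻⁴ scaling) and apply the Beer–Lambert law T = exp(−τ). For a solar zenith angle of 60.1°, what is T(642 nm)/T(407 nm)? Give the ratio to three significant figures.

1.74

Airmass: sec 60.1° = 2.0061.
τ(642 nm) = 0.144 × (500/642)⁴ × 2.0061 = 0.144 × 0.3679 × 2.0061 = 0.1063.
τ(407 nm) = 0.144 × (500/407)⁴ × 2.0061 = 0.144 × 2.2777 × 2.0061 = 0.6580.
T(642)/T(407) = exp(τ_B − τ_A) = exp(0.5517) = 1.7362.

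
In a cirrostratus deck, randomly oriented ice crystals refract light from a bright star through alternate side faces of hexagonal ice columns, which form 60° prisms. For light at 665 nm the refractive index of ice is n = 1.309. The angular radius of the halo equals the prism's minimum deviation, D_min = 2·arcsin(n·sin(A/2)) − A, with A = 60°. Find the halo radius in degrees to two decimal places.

21.76°

n·sin(A/2) = 1.309 × sin 30° = 1.309 × 0.5000 = 0.6545.
D_min = 2·arcsin(0.6545) − 60° = 2 × 40.882° − 60° = 21.763°.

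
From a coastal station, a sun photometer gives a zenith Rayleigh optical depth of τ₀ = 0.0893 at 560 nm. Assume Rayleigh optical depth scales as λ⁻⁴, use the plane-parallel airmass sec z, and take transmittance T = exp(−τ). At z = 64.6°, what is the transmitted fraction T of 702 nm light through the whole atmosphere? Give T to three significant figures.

sec 64.6° = 2.3314.
τ = 0.0893 × (560/702)⁴ × 2.3314 = 0.0893 × 0.4050 × 2.3314 = 0.0843.
T = exp(−0.0843) = 0.9191.

0.919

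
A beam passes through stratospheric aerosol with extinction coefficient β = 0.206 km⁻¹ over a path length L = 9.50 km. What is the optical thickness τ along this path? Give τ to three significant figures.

τ = β·L = 0.206 × 9.50 = 1.9570.

1.96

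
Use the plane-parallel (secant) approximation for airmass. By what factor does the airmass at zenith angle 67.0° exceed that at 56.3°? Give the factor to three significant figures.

X(67.0°)/X(56.3°) = sec 67.0° / sec 56.3° = cos 56.3° / cos 67.0° = 0.5548/0.3907 = 1.4200.

1.42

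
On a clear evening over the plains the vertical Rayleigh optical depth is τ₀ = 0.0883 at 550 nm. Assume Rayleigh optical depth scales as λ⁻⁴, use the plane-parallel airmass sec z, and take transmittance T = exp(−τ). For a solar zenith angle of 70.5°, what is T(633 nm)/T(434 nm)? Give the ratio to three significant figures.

Airmass: sec 70.5° = 2.9957.
τ(633 nm) = 0.0883 × (550/633)⁴ × 2.9957 = 0.0883 × 0.5699 × 2.9957 = 0.1508.
τ(434 nm) = 0.0883 × (550/434)⁴ × 2.9957 = 0.0883 × 2.5792 × 2.9957 = 0.6823.
T(633)/T(434) = exp(τ_B − τ_A) = exp(0.5315) = 1.7015.

1.70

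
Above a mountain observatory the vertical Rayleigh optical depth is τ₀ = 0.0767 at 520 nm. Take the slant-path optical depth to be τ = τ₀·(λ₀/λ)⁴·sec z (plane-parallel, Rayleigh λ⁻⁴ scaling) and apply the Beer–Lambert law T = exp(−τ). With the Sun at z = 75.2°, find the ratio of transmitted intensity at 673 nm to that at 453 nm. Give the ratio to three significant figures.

1.51

Airmass: sec 75.2° = 3.9147.
τ(673 nm) = 0.0767 × (520/673)⁴ × 3.9147 = 0.0767 × 0.3564 × 3.9147 = 0.1070.
τ(453 nm) = 0.0767 × (520/453)⁴ × 3.9147 = 0.0767 × 1.7363 × 3.9147 = 0.5213.
T(673)/T(453) = exp(τ_B − τ_A) = exp(0.4143) = 1.5133.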